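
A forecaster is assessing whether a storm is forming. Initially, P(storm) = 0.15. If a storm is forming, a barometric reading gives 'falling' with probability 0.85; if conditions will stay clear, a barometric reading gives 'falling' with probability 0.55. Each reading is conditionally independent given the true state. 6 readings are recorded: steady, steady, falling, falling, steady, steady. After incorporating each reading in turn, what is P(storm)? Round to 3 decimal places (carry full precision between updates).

After 'steady': P(storm) = 0.15·0.1500 / (0.15·0.1500 + 0.45·0.8500) ≈ 0.0556
After 'steady': P(storm) = 0.15·0.0556 / (0.15·0.0556 + 0.45·0.9444) ≈ 0.0192
After 'falling': P(storm) = 0.85·0.0192 / (0.85·0.0192 + 0.55·0.9808) ≈ 0.0294
After 'falling': P(storm) = 0.85·0.0294 / (0.85·0.0294 + 0.55·0.9706) ≈ 0.0447
After 'steady': P(storm) = 0.15·0.0447 / (0.15·0.0447 + 0.45·0.9553) ≈ 0.0154
After 'steady': P(storm) = 0.15·0.0154 / (0.15·0.0154 + 0.45·0.9846) ≈ 0.0052

0.005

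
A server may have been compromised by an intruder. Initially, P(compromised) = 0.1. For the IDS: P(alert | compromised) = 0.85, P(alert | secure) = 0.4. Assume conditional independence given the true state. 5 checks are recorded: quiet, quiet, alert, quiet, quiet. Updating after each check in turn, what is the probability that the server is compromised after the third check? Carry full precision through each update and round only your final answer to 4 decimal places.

0.0145

After 'quiet': P(compromised) = 0.15·0.1000 / (0.15·0.1000 + 0.6·0.9000) ≈ 0.0270
After 'quiet': P(compromised) = 0.15·0.0270 / (0.15·0.0270 + 0.6·0.9730) ≈ 0.0069
After 'alert': P(compromised) = 0.85·0.0069 / (0.85·0.0069 + 0.4·0.9931) ≈ 0.0145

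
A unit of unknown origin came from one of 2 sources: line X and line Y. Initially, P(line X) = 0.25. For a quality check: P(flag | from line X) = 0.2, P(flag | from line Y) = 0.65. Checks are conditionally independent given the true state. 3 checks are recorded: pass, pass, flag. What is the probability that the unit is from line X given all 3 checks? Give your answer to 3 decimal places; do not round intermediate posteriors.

0.349

Each posterior becomes the prior for the next update.
After 'pass': P(line X) = 0.8·0.2500 / (0.8·0.2500 + 0.35·0.7500) ≈ 0.4324
After 'pass': P(line X) = 0.8·0.4324 / (0.8·0.4324 + 0.35·0.5676) ≈ 0.6352
After 'flag': P(line X) = 0.2·0.6352 / (0.2·0.6352 + 0.65·0.3648) ≈ 0.3489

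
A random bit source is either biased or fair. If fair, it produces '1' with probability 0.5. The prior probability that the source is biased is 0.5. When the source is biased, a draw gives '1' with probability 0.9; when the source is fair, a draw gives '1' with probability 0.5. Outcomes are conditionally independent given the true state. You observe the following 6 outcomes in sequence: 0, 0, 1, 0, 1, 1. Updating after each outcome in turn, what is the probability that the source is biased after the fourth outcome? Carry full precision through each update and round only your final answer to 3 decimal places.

0.014

After '0': P(biased) = 0.1·0.5000 / (0.1·0.5000 + 0.5·0.5000) ≈ 0.1667
After '0': P(biased) = 0.1·0.1667 / (0.1·0.1667 + 0.5·0.8333) ≈ 0.0385
After '1': P(biased) = 0.9·0.0385 / (0.9·0.0385 + 0.5·0.9615) ≈ 0.0672
After '0': P(biased) = 0.1·0.0672 / (0.1·0.0672 + 0.5·0.9328) ≈ 0.0142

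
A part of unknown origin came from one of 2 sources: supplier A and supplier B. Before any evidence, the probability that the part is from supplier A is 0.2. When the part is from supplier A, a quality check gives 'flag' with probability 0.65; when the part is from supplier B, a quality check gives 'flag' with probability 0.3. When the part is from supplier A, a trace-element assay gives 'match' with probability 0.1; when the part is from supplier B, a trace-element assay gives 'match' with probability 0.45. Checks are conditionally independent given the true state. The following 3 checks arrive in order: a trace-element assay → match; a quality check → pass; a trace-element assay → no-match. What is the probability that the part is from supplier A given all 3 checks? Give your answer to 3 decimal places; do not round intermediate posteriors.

After a trace-element assay='match': P(supplier A) = 0.1·0.2000 / (0.1·0.2000 + 0.45·0.8000) ≈ 0.0526
After a quality check='pass': P(supplier A) = 0.35·0.0526 / (0.35·0.0526 + 0.7·0.9474) ≈ 0.0270
After a trace-element assay='no-match': P(supplier A) = 0.9·0.0270 / (0.9·0.0270 + 0.55·0.9730) ≈ 0.0435

0.043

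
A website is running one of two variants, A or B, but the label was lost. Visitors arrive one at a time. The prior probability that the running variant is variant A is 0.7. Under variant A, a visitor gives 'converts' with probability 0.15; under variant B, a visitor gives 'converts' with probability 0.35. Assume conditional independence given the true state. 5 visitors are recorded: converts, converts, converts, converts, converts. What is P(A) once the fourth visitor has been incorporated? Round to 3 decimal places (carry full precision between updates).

0.073

Apply Bayes' rule sequentially, carrying P(A) forward.
After 'converts': P(A) = 0.15·0.7000 / (0.15·0.7000 + 0.35·0.3000) ≈ 0.5000
After 'converts': P(A) = 0.15·0.5000 / (0.15·0.5000 + 0.35·0.5000) ≈ 0.3000
After 'converts': P(A) = 0.15·0.3000 / (0.15·0.3000 + 0.35·0.7000) ≈ 0.1552
After 'converts': P(A) = 0.15·0.1552 / (0.15·0.1552 + 0.35·0.8448) ≈ 0.0730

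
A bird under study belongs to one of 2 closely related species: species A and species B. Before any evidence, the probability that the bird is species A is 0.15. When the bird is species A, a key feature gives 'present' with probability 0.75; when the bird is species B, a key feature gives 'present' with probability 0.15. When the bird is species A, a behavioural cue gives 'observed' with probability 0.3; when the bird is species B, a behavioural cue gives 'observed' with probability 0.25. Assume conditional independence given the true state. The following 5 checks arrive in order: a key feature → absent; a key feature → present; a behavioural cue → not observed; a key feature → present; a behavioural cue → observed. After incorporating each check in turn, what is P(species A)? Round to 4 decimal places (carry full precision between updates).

Apply Bayes' rule sequentially, carrying P(species A) forward.
After a key feature='absent': P(species A) = 0.25·0.1500 / (0.25·0.1500 + 0.85·0.8500) ≈ 0.0493
After a key feature='present': P(species A) = 0.75·0.0493 / (0.75·0.0493 + 0.15·0.9507) ≈ 0.2060
After a behavioural cue='not observed': P(species A) = 0.7·0.2060 / (0.7·0.2060 + 0.75·0.7940) ≈ 0.1950
After a key feature='present': P(species A) = 0.75·0.1950 / (0.75·0.1950 + 0.15·0.8050) ≈ 0.5477
After a behavioural cue='observed': P(species A) = 0.3·0.5477 / (0.3·0.5477 + 0.25·0.4523) ≈ 0.5924

0.5924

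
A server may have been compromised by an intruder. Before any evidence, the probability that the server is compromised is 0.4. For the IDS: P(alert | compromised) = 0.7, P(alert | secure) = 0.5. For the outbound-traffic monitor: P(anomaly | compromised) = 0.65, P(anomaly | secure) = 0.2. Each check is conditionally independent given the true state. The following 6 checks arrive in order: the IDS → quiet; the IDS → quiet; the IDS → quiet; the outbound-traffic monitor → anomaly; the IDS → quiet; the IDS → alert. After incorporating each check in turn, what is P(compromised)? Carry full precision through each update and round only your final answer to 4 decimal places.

0.2822

After the IDS='quiet': P(compromised) = 0.3·0.4000 / (0.3·0.4000 + 0.5·0.6000) ≈ 0.2857
After the IDS='quiet': P(compromised) = 0.3·0.2857 / (0.3·0.2857 + 0.5·0.7143) ≈ 0.1935
After the IDS='quiet': P(compromised) = 0.3·0.1935 / (0.3·0.1935 + 0.5·0.8065) ≈ 0.1259
After the outbound-traffic monitor='anomaly': P(compromised) = 0.65·0.1259 / (0.65·0.1259 + 0.2·0.8741) ≈ 0.3188
After the IDS='quiet': P(compromised) = 0.3·0.3188 / (0.3·0.3188 + 0.5·0.6812) ≈ 0.2192
After the IDS='alert': P(compromised) = 0.7·0.2192 / (0.7·0.2192 + 0.5·0.7808) ≈ 0.2822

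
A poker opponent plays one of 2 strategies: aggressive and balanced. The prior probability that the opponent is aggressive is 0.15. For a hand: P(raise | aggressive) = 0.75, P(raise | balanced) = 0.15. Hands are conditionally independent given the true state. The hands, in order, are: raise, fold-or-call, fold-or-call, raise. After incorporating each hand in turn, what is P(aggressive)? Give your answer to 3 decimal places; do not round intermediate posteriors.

0.276

After 'raise': P(aggressive) = 0.75·0.1500 / (0.75·0.1500 + 0.15·0.8500) ≈ 0.4688
After 'fold-or-call': P(aggressive) = 0.25·0.4688 / (0.25·0.4688 + 0.85·0.5312) ≈ 0.2060
After 'fold-or-call': P(aggressive) = 0.25·0.2060 / (0.25·0.2060 + 0.85·0.7940) ≈ 0.0709
After 'raise': P(aggressive) = 0.75·0.0709 / (0.75·0.0709 + 0.15·0.9291) ≈ 0.2762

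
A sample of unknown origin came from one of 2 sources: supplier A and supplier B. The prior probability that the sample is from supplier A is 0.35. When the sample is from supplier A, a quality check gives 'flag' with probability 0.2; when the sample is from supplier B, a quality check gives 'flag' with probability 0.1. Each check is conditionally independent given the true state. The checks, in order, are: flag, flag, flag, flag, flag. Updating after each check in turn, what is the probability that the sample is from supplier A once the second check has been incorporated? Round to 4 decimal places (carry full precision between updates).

0.6829

Each posterior becomes the prior for the next update.
After 'flag': P(supplier A) = 0.2·0.3500 / (0.2·0.3500 + 0.1·0.6500) ≈ 0.5185
After 'flag': P(supplier A) = 0.2·0.5185 / (0.2·0.5185 + 0.1·0.4815) ≈ 0.6829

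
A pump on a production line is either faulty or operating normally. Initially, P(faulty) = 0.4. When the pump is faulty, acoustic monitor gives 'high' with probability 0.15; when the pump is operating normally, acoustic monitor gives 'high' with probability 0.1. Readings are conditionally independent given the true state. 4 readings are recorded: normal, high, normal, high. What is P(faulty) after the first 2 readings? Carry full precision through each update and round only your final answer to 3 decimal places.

Each posterior becomes the prior for the next update.
After 'normal': P(faulty) = 0.85·0.4000 / (0.85·0.4000 + 0.9·0.6000) ≈ 0.3864
After 'high': P(faulty) = 0.15·0.3864 / (0.15·0.3864 + 0.1·0.6136) ≈ 0.4857

0.486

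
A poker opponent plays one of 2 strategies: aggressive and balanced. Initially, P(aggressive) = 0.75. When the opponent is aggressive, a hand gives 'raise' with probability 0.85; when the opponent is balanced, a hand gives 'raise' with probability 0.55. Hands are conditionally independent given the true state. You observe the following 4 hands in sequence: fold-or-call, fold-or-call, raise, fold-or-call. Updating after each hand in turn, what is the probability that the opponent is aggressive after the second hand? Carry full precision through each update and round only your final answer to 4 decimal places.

After 'fold-or-call': P(aggressive) = 0.15·0.7500 / (0.15·0.7500 + 0.45·0.2500) ≈ 0.5000
After 'fold-or-call': P(aggressive) = 0.15·0.5000 / (0.15·0.5000 + 0.45·0.5000) ≈ 0.2500

0.2500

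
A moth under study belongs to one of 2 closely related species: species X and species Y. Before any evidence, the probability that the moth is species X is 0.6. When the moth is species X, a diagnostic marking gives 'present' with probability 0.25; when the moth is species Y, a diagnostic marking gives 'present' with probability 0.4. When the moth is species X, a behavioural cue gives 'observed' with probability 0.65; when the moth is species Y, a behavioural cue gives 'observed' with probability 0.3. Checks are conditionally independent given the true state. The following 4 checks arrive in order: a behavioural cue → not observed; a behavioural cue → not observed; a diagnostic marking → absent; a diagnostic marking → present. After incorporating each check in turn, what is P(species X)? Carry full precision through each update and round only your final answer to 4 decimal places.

After a behavioural cue='not observed': P(species X) = 0.35·0.6000 / (0.35·0.6000 + 0.7·0.4000) ≈ 0.4286
After a behavioural cue='not observed': P(species X) = 0.35·0.4286 / (0.35·0.4286 + 0.7·0.5714) ≈ 0.2727
After a diagnostic marking='absent': P(species X) = 0.75·0.2727 / (0.75·0.2727 + 0.6·0.7273) ≈ 0.3191
After a diagnostic marking='present': P(species X) = 0.25·0.3191 / (0.25·0.3191 + 0.4·0.6809) ≈ 0.2266

0.2266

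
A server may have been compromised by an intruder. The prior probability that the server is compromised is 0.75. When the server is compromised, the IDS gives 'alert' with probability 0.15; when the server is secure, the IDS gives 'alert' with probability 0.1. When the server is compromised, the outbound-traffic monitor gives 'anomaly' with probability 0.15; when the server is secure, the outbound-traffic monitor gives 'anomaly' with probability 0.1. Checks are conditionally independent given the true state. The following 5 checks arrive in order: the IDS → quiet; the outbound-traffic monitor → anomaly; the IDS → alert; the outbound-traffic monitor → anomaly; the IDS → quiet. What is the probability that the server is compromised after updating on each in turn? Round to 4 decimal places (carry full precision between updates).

After the IDS='quiet': P(compromised) = 0.85·0.7500 / (0.85·0.7500 + 0.9·0.2500) ≈ 0.7391
After the outbound-traffic monitor='anomaly': P(compromised) = 0.15·0.7391 / (0.15·0.7391 + 0.1·0.2609) ≈ 0.8095
After the IDS='alert': P(compromised) = 0.15·0.8095 / (0.15·0.8095 + 0.1·0.1905) ≈ 0.8644
After the outbound-traffic monitor='anomaly': P(compromised) = 0.15·0.8644 / (0.15·0.8644 + 0.1·0.1356) ≈ 0.9053
After the IDS='quiet': P(compromised) = 0.85·0.9053 / (0.85·0.9053 + 0.9·0.0947) ≈ 0.9003

0.9003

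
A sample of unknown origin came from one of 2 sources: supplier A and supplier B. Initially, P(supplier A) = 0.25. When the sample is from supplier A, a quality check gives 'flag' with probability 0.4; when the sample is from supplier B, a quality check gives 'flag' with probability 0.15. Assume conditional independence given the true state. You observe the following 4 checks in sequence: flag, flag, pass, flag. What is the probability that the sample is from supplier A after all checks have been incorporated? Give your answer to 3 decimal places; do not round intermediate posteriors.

Apply Bayes' rule sequentially, carrying P(supplier A) forward.
After 'flag': P(supplier A) = 0.4·0.2500 / (0.4·0.2500 + 0.15·0.7500) ≈ 0.4706
After 'flag': P(supplier A) = 0.4·0.4706 / (0.4·0.4706 + 0.15·0.5294) ≈ 0.7033
After 'pass': P(supplier A) = 0.6·0.7033 / (0.6·0.7033 + 0.85·0.2967) ≈ 0.6259
After 'flag': P(supplier A) = 0.4·0.6259 / (0.4·0.6259 + 0.15·0.3741) ≈ 0.8169

0.817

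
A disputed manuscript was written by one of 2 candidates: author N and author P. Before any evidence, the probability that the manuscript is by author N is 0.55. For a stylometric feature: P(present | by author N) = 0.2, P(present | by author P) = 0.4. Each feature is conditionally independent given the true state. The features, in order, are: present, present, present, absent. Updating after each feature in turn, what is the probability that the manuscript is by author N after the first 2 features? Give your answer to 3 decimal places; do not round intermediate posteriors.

0.234

After 'present': P(author N) = 0.2·0.5500 / (0.2·0.5500 + 0.4·0.4500) ≈ 0.3793
After 'present': P(author N) = 0.2·0.3793 / (0.2·0.3793 + 0.4·0.6207) ≈ 0.2340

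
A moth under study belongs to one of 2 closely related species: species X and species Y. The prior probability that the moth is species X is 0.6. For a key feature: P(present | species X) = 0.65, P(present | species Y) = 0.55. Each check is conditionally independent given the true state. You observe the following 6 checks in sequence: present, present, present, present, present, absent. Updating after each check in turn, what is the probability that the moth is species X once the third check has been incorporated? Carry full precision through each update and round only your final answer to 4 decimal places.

0.7123

After 'present': P(species X) = 0.65·0.6000 / (0.65·0.6000 + 0.55·0.4000) ≈ 0.6393
After 'present': P(species X) = 0.65·0.6393 / (0.65·0.6393 + 0.55·0.3607) ≈ 0.6769
After 'present': P(species X) = 0.65·0.6769 / (0.65·0.6769 + 0.55·0.3231) ≈ 0.7123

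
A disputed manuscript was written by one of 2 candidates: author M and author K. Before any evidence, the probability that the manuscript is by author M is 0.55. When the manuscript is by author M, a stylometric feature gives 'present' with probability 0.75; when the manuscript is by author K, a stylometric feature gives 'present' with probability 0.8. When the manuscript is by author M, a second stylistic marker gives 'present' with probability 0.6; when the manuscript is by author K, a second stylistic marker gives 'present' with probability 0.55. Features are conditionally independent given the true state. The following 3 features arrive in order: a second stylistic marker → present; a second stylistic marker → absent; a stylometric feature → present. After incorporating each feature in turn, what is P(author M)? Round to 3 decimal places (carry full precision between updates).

0.526

After a second stylistic marker='present': P(author M) = 0.6·0.5500 / (0.6·0.5500 + 0.55·0.4500) ≈ 0.5714
After a second stylistic marker='absent': P(author M) = 0.4·0.5714 / (0.4·0.5714 + 0.45·0.4286) ≈ 0.5424
After a stylometric feature='present': P(author M) = 0.75·0.5424 / (0.75·0.5424 + 0.8·0.4576) ≈ 0.5263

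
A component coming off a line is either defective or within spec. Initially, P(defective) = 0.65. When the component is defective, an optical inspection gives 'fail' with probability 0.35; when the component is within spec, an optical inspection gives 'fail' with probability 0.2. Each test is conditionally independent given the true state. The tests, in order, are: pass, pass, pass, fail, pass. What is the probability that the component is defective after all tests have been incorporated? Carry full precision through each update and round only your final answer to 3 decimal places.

0.586

After 'pass': P(defective) = 0.65·0.6500 / (0.65·0.6500 + 0.8·0.3500) ≈ 0.6014
After 'pass': P(defective) = 0.65·0.6014 / (0.65·0.6014 + 0.8·0.3986) ≈ 0.5508
After 'pass': P(defective) = 0.65·0.5508 / (0.65·0.5508 + 0.8·0.4492) ≈ 0.4990
After 'fail': P(defective) = 0.35·0.4990 / (0.35·0.4990 + 0.2·0.5010) ≈ 0.6355
After 'pass': P(defective) = 0.65·0.6355 / (0.65·0.6355 + 0.8·0.3645) ≈ 0.5862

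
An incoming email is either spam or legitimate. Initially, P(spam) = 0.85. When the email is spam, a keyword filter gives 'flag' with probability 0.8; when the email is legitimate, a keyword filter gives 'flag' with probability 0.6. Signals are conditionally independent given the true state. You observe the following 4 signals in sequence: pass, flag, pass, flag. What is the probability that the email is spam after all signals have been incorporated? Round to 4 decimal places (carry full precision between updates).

Each posterior becomes the prior for the next update.
After 'pass': P(spam) = 0.2·0.8500 / (0.2·0.8500 + 0.4·0.1500) ≈ 0.7391
After 'flag': P(spam) = 0.8·0.7391 / (0.8·0.7391 + 0.6·0.2609) ≈ 0.7907
After 'pass': P(spam) = 0.2·0.7907 / (0.2·0.7907 + 0.4·0.2093) ≈ 0.6538
After 'flag': P(spam) = 0.8·0.6538 / (0.8·0.6538 + 0.6·0.3462) ≈ 0.7158

0.7158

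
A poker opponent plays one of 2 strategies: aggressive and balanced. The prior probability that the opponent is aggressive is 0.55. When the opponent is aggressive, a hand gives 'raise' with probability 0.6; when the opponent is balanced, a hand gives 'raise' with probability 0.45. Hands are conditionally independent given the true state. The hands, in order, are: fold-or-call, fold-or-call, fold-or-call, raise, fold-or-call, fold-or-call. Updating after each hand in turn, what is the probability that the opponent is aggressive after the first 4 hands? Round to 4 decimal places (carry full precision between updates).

After 'fold-or-call': P(aggressive) = 0.4·0.5500 / (0.4·0.5500 + 0.55·0.4500) ≈ 0.4706
After 'fold-or-call': P(aggressive) = 0.4·0.4706 / (0.4·0.4706 + 0.55·0.5294) ≈ 0.3926
After 'fold-or-call': P(aggressive) = 0.4·0.3926 / (0.4·0.3926 + 0.55·0.6074) ≈ 0.3198
After 'raise': P(aggressive) = 0.6·0.3198 / (0.6·0.3198 + 0.45·0.6802) ≈ 0.3853

0.3853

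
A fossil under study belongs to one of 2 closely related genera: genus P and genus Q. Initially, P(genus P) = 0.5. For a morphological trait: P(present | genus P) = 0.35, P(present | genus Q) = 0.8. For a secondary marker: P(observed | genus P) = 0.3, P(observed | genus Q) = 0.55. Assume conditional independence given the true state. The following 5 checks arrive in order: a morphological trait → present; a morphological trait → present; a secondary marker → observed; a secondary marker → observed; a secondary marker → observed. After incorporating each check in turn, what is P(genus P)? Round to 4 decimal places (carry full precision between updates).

0.0301

Apply Bayes' rule sequentially, carrying P(genus P) forward.
After a morphological trait='present': P(genus P) = 0.35·0.5000 / (0.35·0.5000 + 0.8·0.5000) ≈ 0.3043
After a morphological trait='present': P(genus P) = 0.35·0.3043 / (0.35·0.3043 + 0.8·0.6957) ≈ 0.1607
After a secondary marker='observed': P(genus P) = 0.3·0.1607 / (0.3·0.1607 + 0.55·0.8393) ≈ 0.0945
After a secondary marker='observed': P(genus P) = 0.3·0.0945 / (0.3·0.0945 + 0.55·0.9055) ≈ 0.0539
After a secondary marker='observed': P(genus P) = 0.3·0.0539 / (0.3·0.0539 + 0.55·0.9461) ≈ 0.0301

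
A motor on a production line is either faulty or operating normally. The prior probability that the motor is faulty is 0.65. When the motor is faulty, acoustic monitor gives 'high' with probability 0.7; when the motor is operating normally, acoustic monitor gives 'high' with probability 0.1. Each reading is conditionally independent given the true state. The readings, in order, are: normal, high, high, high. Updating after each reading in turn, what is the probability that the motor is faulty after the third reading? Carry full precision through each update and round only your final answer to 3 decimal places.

0.968

After 'normal': P(faulty) = 0.3·0.6500 / (0.3·0.6500 + 0.9·0.3500) ≈ 0.3824
After 'high': P(faulty) = 0.7·0.3824 / (0.7·0.3824 + 0.1·0.6176) ≈ 0.8125
After 'high': P(faulty) = 0.7·0.8125 / (0.7·0.8125 + 0.1·0.1875) ≈ 0.9681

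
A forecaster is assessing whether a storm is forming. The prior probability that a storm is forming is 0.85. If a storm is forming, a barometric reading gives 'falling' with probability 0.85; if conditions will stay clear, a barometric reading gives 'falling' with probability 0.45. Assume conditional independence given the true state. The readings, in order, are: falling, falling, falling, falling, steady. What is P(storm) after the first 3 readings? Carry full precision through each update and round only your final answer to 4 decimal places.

0.9745

After 'falling': P(storm) = 0.85·0.8500 / (0.85·0.8500 + 0.45·0.1500) ≈ 0.9146
After 'falling': P(storm) = 0.85·0.9146 / (0.85·0.9146 + 0.45·0.0854) ≈ 0.9529
After 'falling': P(storm) = 0.85·0.9529 / (0.85·0.9529 + 0.45·0.0471) ≈ 0.9745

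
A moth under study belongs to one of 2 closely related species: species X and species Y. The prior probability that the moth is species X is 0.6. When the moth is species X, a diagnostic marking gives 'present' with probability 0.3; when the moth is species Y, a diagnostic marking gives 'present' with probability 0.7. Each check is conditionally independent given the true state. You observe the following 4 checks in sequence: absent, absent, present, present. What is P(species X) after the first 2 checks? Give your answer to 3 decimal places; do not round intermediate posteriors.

0.891

Apply Bayes' rule sequentially, carrying P(species X) forward.
After 'absent': P(species X) = 0.7·0.6000 / (0.7·0.6000 + 0.3·0.4000) ≈ 0.7778
After 'absent': P(species X) = 0.7·0.7778 / (0.7·0.7778 + 0.3·0.2222) ≈ 0.8909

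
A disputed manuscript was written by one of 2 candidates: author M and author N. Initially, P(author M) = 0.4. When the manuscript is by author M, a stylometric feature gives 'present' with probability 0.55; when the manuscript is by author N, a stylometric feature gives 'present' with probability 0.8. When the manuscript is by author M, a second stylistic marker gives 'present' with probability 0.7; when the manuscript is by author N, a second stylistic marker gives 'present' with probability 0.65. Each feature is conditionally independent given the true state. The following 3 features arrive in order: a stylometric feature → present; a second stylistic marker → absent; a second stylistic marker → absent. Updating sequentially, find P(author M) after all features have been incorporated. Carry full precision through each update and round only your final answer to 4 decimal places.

After a stylometric feature='present': P(author M) = 0.55·0.4000 / (0.55·0.4000 + 0.8·0.6000) ≈ 0.3143
After a second stylistic marker='absent': P(author M) = 0.3·0.3143 / (0.3·0.3143 + 0.35·0.6857) ≈ 0.2821
After a second stylistic marker='absent': P(author M) = 0.3·0.2821 / (0.3·0.2821 + 0.35·0.7179) ≈ 0.2519

0.2519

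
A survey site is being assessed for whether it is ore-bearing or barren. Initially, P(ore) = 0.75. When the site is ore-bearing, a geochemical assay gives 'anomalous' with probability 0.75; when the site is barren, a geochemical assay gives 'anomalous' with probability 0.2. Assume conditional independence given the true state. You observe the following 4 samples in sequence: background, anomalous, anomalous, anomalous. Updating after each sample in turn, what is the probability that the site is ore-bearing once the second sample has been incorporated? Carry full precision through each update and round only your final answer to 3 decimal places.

After 'background': P(ore) = 0.25·0.7500 / (0.25·0.7500 + 0.8·0.2500) ≈ 0.4839
After 'anomalous': P(ore) = 0.75·0.4839 / (0.75·0.4839 + 0.2·0.5161) ≈ 0.7785

0.779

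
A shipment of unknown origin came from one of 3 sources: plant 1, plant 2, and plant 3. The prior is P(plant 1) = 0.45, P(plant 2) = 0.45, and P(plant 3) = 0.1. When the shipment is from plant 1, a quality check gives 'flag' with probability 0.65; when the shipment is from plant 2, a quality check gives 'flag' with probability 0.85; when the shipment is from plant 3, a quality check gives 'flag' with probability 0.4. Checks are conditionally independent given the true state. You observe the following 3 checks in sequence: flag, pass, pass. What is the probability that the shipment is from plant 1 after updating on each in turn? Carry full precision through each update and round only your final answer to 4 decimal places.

Each posterior becomes the prior for the next update.
After 'flag': normaliser = 0.65·0.4500 + 0.85·0.4500 + 0.4·0.1000; P(plant 1) ≈ 0.4091, P(plant 2) ≈ 0.5350, P(plant 3) ≈ 0.0559
After 'pass': normaliser = 0.35·0.4091 + 0.15·0.5350 + 0.6·0.0559; P(plant 1) ≈ 0.5571, P(plant 2) ≈ 0.3122, P(plant 3) ≈ 0.1306
After 'pass': normaliser = 0.35·0.5571 + 0.15·0.3122 + 0.6·0.1306; P(plant 1) ≈ 0.6090, P(plant 2) ≈ 0.1463, P(plant 3) ≈ 0.2447

0.6090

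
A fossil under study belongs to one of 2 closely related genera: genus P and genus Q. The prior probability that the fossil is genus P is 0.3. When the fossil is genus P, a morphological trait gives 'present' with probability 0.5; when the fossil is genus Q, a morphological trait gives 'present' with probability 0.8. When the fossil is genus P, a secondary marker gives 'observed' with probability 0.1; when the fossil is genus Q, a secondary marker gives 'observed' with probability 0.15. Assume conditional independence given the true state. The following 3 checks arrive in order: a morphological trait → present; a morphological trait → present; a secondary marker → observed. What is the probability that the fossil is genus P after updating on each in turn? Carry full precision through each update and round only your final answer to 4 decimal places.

Apply Bayes' rule sequentially, carrying P(genus P) forward.
After a morphological trait='present': P(genus P) = 0.5·0.3000 / (0.5·0.3000 + 0.8·0.7000) ≈ 0.2113
After a morphological trait='present': P(genus P) = 0.5·0.2113 / (0.5·0.2113 + 0.8·0.7887) ≈ 0.1434
After a secondary marker='observed': P(genus P) = 0.1·0.1434 / (0.1·0.1434 + 0.15·0.8566) ≈ 0.1004

0.1004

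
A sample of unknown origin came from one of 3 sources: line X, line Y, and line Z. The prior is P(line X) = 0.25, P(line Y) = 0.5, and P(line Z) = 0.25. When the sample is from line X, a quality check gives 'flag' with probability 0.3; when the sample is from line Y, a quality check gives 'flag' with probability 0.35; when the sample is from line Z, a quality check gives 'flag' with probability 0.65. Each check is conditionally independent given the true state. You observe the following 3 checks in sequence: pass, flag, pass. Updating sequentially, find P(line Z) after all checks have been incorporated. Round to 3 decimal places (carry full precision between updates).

After 'pass': normaliser = 0.7·0.2500 + 0.65·0.5000 + 0.35·0.2500; P(line X) ≈ 0.2979, P(line Y) ≈ 0.5532, P(line Z) ≈ 0.1489
After 'flag': normaliser = 0.3·0.2979 + 0.35·0.5532 + 0.65·0.1489; P(line X) ≈ 0.2353, P(line Y) ≈ 0.5098, P(line Z) ≈ 0.2549
After 'pass': normaliser = 0.7·0.2353 + 0.65·0.5098 + 0.35·0.2549; P(line X) ≈ 0.2814, P(line Y) ≈ 0.5662, P(line Z) ≈ 0.1524

0.152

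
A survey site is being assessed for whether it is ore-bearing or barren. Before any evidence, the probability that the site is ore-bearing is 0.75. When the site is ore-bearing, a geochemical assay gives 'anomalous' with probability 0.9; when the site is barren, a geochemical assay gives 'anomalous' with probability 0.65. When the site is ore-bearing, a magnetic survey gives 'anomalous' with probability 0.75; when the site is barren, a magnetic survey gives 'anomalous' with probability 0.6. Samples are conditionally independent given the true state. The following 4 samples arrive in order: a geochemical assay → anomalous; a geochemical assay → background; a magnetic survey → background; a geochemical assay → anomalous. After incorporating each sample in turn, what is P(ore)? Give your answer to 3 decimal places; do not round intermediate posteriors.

0.507

Each posterior becomes the prior for the next update.
After a geochemical assay='anomalous': P(ore) = 0.9·0.7500 / (0.9·0.7500 + 0.65·0.2500) ≈ 0.8060
After a geochemical assay='background': P(ore) = 0.1·0.8060 / (0.1·0.8060 + 0.35·0.1940) ≈ 0.5427
After a magnetic survey='background': P(ore) = 0.25·0.5427 / (0.25·0.5427 + 0.4·0.4573) ≈ 0.4259
After a geochemical assay='anomalous': P(ore) = 0.9·0.4259 / (0.9·0.4259 + 0.65·0.5741) ≈ 0.5067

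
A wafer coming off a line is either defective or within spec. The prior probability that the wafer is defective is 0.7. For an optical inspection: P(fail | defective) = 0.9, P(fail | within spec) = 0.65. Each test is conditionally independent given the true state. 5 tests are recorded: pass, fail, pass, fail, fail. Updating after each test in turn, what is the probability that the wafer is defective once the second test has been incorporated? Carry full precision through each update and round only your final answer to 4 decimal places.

Apply Bayes' rule sequentially, carrying P(defective) forward.
After 'pass': P(defective) = 0.1·0.7000 / (0.1·0.7000 + 0.35·0.3000) ≈ 0.4000
After 'fail': P(defective) = 0.9·0.4000 / (0.9·0.4000 + 0.65·0.6000) ≈ 0.4800

0.4800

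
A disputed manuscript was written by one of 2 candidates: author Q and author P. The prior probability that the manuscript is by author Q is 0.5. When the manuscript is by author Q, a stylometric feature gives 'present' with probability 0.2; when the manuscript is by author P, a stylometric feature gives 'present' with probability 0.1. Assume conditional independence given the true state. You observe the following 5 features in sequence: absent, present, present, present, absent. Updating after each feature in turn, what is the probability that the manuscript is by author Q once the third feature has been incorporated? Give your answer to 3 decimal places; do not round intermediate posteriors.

0.780

After 'absent': P(author Q) = 0.8·0.5000 / (0.8·0.5000 + 0.9·0.5000) ≈ 0.4706
After 'present': P(author Q) = 0.2·0.4706 / (0.2·0.4706 + 0.1·0.5294) ≈ 0.6400
After 'present': P(author Q) = 0.2·0.6400 / (0.2·0.6400 + 0.1·0.3600) ≈ 0.7805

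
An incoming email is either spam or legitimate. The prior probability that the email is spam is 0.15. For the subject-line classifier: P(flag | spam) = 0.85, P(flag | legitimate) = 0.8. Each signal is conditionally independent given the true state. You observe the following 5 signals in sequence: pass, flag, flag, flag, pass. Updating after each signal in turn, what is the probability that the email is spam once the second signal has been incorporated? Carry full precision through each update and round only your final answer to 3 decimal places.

0.123

Apply Bayes' rule sequentially, carrying P(spam) forward.
After 'pass': P(spam) = 0.15·0.1500 / (0.15·0.1500 + 0.2·0.8500) ≈ 0.1169
After 'flag': P(spam) = 0.85·0.1169 / (0.85·0.1169 + 0.8·0.8831) ≈ 0.1233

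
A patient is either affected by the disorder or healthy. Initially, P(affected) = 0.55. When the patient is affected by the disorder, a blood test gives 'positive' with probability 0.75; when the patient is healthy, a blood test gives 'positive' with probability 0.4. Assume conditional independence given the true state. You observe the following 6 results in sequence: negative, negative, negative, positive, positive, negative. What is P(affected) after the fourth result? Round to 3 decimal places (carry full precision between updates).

After 'negative': P(affected) = 0.25·0.5500 / (0.25·0.5500 + 0.6·0.4500) ≈ 0.3374
After 'negative': P(affected) = 0.25·0.3374 / (0.25·0.3374 + 0.6·0.6626) ≈ 0.1750
After 'negative': P(affected) = 0.25·0.1750 / (0.25·0.1750 + 0.6·0.8250) ≈ 0.0812
After 'positive': P(affected) = 0.75·0.0812 / (0.75·0.0812 + 0.4·0.9188) ≈ 0.1422

0.142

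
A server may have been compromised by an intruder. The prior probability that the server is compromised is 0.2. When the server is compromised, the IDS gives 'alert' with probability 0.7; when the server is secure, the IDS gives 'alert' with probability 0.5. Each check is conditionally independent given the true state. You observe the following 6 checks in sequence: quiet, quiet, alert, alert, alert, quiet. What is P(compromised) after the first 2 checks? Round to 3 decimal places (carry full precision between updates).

Each posterior becomes the prior for the next update.
After 'quiet': P(compromised) = 0.3·0.2000 / (0.3·0.2000 + 0.5·0.8000) ≈ 0.1304
After 'quiet': P(compromised) = 0.3·0.1304 / (0.3·0.1304 + 0.5·0.8696) ≈ 0.0826

0.083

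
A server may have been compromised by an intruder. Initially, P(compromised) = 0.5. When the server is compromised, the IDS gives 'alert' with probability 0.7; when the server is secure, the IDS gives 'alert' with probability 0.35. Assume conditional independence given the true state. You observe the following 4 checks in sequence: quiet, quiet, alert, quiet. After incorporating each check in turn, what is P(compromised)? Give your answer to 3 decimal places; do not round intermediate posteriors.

After 'quiet': P(compromised) = 0.3·0.5000 / (0.3·0.5000 + 0.65·0.5000) ≈ 0.3158
After 'quiet': P(compromised) = 0.3·0.3158 / (0.3·0.3158 + 0.65·0.6842) ≈ 0.1756
After 'alert': P(compromised) = 0.7·0.1756 / (0.7·0.1756 + 0.35·0.8244) ≈ 0.2988
After 'quiet': P(compromised) = 0.3·0.2988 / (0.3·0.2988 + 0.65·0.7012) ≈ 0.1643

0.164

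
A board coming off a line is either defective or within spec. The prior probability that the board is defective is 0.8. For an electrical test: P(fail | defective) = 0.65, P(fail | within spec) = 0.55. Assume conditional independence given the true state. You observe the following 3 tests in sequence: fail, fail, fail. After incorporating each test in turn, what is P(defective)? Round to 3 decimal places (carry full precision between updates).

After 'fail': P(defective) = 0.65·0.8000 / (0.65·0.8000 + 0.55·0.2000) ≈ 0.8254
After 'fail': P(defective) = 0.65·0.8254 / (0.65·0.8254 + 0.55·0.1746) ≈ 0.8482
After 'fail': P(defective) = 0.65·0.8482 / (0.65·0.8482 + 0.55·0.1518) ≈ 0.8685

0.868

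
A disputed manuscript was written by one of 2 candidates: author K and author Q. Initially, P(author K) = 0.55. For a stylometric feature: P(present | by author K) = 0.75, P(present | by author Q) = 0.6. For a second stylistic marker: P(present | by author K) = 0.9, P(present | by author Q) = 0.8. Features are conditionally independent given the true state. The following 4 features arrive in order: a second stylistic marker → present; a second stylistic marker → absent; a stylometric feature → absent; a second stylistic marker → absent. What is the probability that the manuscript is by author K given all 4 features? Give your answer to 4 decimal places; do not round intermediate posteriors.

After a second stylistic marker='present': P(author K) = 0.9·0.5500 / (0.9·0.5500 + 0.8·0.4500) ≈ 0.5789
After a second stylistic marker='absent': P(author K) = 0.1·0.5789 / (0.1·0.5789 + 0.2·0.4211) ≈ 0.4074
After a stylometric feature='absent': P(author K) = 0.25·0.4074 / (0.25·0.4074 + 0.4·0.5926) ≈ 0.3005
After a second stylistic marker='absent': P(author K) = 0.1·0.3005 / (0.1·0.3005 + 0.2·0.6995) ≈ 0.1768

0.1768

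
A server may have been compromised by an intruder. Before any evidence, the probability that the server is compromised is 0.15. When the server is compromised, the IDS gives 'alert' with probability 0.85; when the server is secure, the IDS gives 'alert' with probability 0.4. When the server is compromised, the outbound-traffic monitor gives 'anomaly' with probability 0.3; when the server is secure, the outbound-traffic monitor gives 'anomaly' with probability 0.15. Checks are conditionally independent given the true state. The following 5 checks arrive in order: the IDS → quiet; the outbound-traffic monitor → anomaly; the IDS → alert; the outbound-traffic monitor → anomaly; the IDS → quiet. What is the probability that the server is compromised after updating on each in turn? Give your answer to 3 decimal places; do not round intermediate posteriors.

0.086

After the IDS='quiet': P(compromised) = 0.15·0.1500 / (0.15·0.1500 + 0.6·0.8500) ≈ 0.0423
After the outbound-traffic monitor='anomaly': P(compromised) = 0.3·0.0423 / (0.3·0.0423 + 0.15·0.9577) ≈ 0.0811
After the IDS='alert': P(compromised) = 0.85·0.0811 / (0.85·0.0811 + 0.4·0.9189) ≈ 0.1579
After the outbound-traffic monitor='anomaly': P(compromised) = 0.3·0.1579 / (0.3·0.1579 + 0.15·0.8421) ≈ 0.2727
After the IDS='quiet': P(compromised) = 0.15·0.2727 / (0.15·0.2727 + 0.6·0.7273) ≈ 0.0857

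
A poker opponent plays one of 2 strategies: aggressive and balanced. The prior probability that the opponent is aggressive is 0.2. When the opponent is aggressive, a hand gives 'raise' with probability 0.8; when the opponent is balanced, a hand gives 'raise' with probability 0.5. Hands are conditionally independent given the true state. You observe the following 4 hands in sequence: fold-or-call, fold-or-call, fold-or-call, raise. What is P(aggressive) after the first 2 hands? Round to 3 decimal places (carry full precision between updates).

0.038

Apply Bayes' rule sequentially, carrying P(aggressive) forward.
After 'fold-or-call': P(aggressive) = 0.2·0.2000 / (0.2·0.2000 + 0.5·0.8000) ≈ 0.0909
After 'fold-or-call': P(aggressive) = 0.2·0.0909 / (0.2·0.0909 + 0.5·0.9091) ≈ 0.0385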